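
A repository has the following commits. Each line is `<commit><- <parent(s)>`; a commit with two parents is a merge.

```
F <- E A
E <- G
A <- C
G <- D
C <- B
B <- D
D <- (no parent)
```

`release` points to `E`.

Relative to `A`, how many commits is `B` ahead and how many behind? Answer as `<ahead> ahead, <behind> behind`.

Reachable from B: {B, D}.
Reachable from A: {A, B, C, D}.
Only in B's history (ahead): {} — 0.
Only in A's history (behind): {A, C} — 2.

0 ahead, 2 behind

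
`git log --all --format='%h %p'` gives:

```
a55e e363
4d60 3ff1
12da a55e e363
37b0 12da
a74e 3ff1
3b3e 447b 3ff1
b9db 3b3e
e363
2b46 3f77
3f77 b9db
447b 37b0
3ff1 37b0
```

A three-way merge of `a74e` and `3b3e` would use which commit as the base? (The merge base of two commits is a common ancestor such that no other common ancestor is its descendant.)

3ff1

Ancestors of a74e: {12da, 37b0, 3ff1, a55e, a74e, e363}.
Ancestors of 3b3e: {12da, 37b0, 3b3e, 3ff1, 447b, a55e, e363}.
Common ancestors: {12da, 37b0, 3ff1, a55e, e363}.
Among these, 3ff1 is not an ancestor of any other common ancestor — it is the merge base.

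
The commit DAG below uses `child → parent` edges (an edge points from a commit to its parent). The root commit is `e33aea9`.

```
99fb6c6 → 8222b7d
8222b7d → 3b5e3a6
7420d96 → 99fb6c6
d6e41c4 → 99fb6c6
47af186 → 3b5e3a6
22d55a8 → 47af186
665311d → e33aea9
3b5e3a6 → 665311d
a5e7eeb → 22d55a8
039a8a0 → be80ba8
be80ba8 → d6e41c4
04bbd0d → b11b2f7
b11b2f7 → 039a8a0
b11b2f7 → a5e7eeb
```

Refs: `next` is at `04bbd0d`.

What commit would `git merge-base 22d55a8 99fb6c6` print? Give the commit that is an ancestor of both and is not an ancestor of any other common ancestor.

3b5e3a6

Ancestors of 22d55a8: {22d55a8, 3b5e3a6, 47af186, 665311d, e33aea9}.
Ancestors of 99fb6c6: {3b5e3a6, 665311d, 8222b7d, 99fb6c6, e33aea9}.
Common ancestors: {3b5e3a6, 665311d, e33aea9}.
Among these, 3b5e3a6 is not an ancestor of any other common ancestor — it is the merge base.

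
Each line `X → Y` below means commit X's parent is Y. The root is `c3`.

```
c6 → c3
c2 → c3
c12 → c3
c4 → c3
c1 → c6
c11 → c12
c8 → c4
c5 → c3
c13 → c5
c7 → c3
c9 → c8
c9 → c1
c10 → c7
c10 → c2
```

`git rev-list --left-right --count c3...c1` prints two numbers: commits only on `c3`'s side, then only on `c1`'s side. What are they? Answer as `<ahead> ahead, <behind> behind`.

Reachable from c3: {c3}.
Reachable from c1: {c1, c3, c6}.
Only in c3's history (ahead): {} — 0.
Only in c1's history (behind): {c1, c6} — 2.

0 ahead, 2 behind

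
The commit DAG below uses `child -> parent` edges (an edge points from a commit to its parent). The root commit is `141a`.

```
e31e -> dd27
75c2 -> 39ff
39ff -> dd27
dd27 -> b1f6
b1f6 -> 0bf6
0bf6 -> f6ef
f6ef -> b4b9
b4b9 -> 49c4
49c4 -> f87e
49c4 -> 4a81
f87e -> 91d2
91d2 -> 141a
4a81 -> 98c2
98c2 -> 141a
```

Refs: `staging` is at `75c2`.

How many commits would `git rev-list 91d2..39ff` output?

10

Reachable from 39ff: {0bf6, 141a, 39ff, 49c4, 4a81, 91d2, 98c2, b1f6, b4b9, dd27, f6ef, f87e}.
Reachable from 91d2: {141a, 91d2}.
In 39ff's history but not 91d2's: {0bf6, 39ff, 49c4, 4a81, 98c2, b1f6, b4b9, dd27, f6ef, f87e} — 10 commits.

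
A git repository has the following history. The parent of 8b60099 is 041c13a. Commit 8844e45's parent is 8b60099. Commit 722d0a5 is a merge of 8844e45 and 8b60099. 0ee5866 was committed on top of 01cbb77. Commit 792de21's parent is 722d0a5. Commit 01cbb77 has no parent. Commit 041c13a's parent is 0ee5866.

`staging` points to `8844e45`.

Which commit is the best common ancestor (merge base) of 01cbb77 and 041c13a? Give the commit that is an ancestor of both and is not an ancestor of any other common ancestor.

01cbb77

Ancestors of 01cbb77: {01cbb77}.
Ancestors of 041c13a: {01cbb77, 041c13a, 0ee5866}.
Common ancestors: {01cbb77}.
The only common ancestor is 01cbb77, so it is the merge base.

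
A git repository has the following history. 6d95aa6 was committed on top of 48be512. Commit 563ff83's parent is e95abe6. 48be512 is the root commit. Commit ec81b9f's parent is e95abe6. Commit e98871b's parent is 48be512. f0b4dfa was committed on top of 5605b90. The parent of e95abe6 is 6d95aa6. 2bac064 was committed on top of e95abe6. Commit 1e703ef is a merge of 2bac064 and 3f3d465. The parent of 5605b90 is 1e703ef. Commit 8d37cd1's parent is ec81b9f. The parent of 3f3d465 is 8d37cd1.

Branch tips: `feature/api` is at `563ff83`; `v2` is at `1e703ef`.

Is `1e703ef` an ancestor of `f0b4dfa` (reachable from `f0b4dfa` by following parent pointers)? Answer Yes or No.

Yes

Ancestors of f0b4dfa (commits reachable by following parents): {1e703ef, 2bac064, 3f3d465, 48be512, 5605b90, 6d95aa6, 8d37cd1, e95abe6, ec81b9f, f0b4dfa}.
1e703ef is in that set, so it is an ancestor of f0b4dfa.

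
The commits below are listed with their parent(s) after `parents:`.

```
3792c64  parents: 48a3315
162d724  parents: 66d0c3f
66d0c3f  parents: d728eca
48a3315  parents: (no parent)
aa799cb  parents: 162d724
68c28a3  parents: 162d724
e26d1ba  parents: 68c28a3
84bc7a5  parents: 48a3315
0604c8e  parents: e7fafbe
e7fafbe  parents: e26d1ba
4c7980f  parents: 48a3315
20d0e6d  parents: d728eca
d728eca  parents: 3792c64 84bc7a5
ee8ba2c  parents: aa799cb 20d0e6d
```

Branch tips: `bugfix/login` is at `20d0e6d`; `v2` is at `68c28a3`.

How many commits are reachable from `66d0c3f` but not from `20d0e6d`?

1

Reachable from 66d0c3f: {3792c64, 48a3315, 66d0c3f, 84bc7a5, d728eca}.
Reachable from 20d0e6d: {20d0e6d, 3792c64, 48a3315, 84bc7a5, d728eca}.
In 66d0c3f's history but not 20d0e6d's: {66d0c3f} — 1 commit.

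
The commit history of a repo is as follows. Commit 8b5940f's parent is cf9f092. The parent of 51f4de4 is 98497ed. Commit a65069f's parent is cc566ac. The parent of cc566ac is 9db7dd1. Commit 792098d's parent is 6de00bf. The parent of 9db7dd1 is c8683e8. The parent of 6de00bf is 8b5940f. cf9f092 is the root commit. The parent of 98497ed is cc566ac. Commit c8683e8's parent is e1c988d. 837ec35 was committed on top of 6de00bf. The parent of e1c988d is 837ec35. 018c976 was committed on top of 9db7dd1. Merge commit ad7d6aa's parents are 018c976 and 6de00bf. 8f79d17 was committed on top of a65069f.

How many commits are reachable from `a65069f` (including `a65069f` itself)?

9

Walking parent pointers from a65069f: reachable set = {6de00bf, 837ec35, 8b5940f, 9db7dd1, a65069f, c8683e8, cc566ac, cf9f092, e1c988d}.
That is 9 commits.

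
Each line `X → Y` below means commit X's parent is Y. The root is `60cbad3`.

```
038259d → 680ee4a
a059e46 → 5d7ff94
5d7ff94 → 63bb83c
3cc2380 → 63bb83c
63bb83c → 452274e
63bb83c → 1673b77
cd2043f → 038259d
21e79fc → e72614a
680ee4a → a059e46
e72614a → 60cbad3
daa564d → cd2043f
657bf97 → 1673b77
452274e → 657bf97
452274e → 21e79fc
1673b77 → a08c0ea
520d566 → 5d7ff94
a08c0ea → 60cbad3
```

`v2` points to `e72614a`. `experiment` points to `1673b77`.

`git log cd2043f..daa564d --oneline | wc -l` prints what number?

Reachable from daa564d: {038259d, 1673b77, 21e79fc, 452274e, 5d7ff94, 60cbad3, 63bb83c, 657bf97, 680ee4a, a059e46, a08c0ea, cd2043f, daa564d, e72614a}.
Reachable from cd2043f: {038259d, 1673b77, 21e79fc, 452274e, 5d7ff94, 60cbad3, 63bb83c, 657bf97, 680ee4a, a059e46, a08c0ea, cd2043f, e72614a}.
In daa564d's history but not cd2043f's: {daa564d} — 1 commit.

1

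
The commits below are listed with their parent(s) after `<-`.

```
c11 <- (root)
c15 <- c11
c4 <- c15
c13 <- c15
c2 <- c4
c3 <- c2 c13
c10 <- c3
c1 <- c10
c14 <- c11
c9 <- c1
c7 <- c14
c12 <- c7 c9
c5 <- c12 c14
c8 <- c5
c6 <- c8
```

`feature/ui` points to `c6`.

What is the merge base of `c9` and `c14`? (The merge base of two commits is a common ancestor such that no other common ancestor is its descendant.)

Ancestors of c9: {c1, c10, c11, c13, c15, c2, c3, c4, c9}.
Ancestors of c14: {c11, c14}.
Common ancestors: {c11}.
The only common ancestor is c11, so it is the merge base.

c11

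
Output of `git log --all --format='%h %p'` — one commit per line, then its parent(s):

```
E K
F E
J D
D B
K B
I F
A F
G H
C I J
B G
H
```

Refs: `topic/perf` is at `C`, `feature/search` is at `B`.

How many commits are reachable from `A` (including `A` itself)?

Walking parent pointers from A: reachable set = {A, B, E, F, G, H, K}.
That is 7 commits.

7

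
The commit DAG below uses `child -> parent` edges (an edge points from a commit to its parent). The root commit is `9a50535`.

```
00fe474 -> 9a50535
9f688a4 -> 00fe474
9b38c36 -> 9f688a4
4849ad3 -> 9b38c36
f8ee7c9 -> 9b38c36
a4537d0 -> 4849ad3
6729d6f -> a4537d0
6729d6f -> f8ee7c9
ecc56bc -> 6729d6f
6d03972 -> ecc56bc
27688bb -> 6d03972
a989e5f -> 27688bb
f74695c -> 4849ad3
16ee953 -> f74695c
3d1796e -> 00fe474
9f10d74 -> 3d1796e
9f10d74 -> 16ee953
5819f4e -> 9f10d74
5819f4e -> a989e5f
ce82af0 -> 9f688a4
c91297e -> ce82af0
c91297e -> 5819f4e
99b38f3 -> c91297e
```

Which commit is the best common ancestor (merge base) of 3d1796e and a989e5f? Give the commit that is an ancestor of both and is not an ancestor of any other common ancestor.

Ancestors of 3d1796e: {00fe474, 3d1796e, 9a50535}.
Ancestors of a989e5f: {00fe474, 27688bb, 4849ad3, 6729d6f, 6d03972, 9a50535, 9b38c36, 9f688a4, a4537d0, a989e5f, ecc56bc, f8ee7c9}.
Common ancestors: {00fe474, 9a50535}.
Among these, 00fe474 is not an ancestor of any other common ancestor — it is the merge base.

00fe474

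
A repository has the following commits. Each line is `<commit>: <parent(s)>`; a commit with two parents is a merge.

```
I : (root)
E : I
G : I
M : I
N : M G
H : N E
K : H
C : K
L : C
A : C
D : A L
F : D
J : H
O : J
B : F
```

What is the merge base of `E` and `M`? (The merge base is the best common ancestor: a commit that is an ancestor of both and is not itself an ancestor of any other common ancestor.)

I

Ancestors of E: {E, I}.
Ancestors of M: {I, M}.
Common ancestors: {I}.
The only common ancestor is I, so it is the merge base.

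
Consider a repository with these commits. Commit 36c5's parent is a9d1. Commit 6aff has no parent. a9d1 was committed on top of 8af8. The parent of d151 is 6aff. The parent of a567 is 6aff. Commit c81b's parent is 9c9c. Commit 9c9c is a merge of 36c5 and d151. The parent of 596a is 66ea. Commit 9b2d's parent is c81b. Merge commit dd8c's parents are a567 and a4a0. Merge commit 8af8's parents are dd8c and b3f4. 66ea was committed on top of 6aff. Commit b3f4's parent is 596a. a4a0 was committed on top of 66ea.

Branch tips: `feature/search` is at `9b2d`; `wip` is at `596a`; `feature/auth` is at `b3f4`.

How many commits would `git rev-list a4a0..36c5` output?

7

Reachable from 36c5: {36c5, 596a, 66ea, 6aff, 8af8, a4a0, a567, a9d1, b3f4, dd8c}.
Reachable from a4a0: {66ea, 6aff, a4a0}.
In 36c5's history but not a4a0's: {36c5, 596a, 8af8, a567, a9d1, b3f4, dd8c} — 7 commits.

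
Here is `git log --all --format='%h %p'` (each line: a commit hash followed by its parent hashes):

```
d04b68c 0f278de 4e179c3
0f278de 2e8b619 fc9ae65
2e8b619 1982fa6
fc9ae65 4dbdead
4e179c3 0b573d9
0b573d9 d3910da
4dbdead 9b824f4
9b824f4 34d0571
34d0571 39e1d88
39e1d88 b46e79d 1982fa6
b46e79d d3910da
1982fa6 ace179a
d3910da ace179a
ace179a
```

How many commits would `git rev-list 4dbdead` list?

8

Walking parent pointers from 4dbdead: reachable set = {1982fa6, 34d0571, 39e1d88, 4dbdead, 9b824f4, ace179a, b46e79d, d3910da}.
That is 8 commits.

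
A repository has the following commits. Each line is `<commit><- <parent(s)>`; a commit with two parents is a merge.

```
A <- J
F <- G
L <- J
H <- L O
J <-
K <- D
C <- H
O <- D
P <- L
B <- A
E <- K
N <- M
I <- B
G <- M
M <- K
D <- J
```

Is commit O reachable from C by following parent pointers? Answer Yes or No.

Ancestors of C (commits reachable by following parents): {C, D, H, J, L, O}.
O is in that set, so it is an ancestor of C.

Yes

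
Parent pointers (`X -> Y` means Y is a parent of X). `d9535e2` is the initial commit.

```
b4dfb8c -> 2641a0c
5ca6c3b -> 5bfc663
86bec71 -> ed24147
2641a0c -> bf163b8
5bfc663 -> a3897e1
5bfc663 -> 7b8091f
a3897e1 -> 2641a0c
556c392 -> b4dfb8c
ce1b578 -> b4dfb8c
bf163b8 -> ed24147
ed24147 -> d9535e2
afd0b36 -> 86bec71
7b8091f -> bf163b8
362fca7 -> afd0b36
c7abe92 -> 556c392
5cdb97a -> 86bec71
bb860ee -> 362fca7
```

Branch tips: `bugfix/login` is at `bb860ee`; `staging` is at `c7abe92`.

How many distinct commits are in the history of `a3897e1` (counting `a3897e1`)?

5

Walking parent pointers from a3897e1: reachable set = {2641a0c, a3897e1, bf163b8, d9535e2, ed24147}.
That is 5 commits.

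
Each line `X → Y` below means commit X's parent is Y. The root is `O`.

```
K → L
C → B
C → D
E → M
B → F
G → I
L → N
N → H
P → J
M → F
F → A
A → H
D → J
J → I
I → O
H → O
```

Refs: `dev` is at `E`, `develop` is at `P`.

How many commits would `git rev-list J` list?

Walking parent pointers from J: reachable set = {I, J, O}.
That is 3 commits.

3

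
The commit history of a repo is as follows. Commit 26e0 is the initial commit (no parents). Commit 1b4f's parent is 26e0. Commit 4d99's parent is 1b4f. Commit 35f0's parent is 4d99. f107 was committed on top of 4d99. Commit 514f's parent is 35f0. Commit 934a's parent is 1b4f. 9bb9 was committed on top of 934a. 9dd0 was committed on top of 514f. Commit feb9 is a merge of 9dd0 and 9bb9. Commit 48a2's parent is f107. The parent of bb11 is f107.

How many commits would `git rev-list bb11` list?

Walking parent pointers from bb11: reachable set = {1b4f, 26e0, 4d99, bb11, f107}.
That is 5 commits.

5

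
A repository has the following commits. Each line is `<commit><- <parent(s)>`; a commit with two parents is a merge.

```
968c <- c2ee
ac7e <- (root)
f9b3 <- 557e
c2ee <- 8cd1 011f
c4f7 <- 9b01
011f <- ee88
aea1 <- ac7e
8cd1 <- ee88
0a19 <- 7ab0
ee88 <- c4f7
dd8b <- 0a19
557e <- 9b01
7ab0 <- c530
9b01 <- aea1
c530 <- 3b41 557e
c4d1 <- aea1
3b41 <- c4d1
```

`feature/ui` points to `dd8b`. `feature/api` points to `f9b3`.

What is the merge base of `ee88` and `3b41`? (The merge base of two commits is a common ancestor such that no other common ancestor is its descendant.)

aea1

Ancestors of ee88: {9b01, ac7e, aea1, c4f7, ee88}.
Ancestors of 3b41: {3b41, ac7e, aea1, c4d1}.
Common ancestors: {ac7e, aea1}.
Among these, aea1 is not an ancestor of any other common ancestor — it is the merge base.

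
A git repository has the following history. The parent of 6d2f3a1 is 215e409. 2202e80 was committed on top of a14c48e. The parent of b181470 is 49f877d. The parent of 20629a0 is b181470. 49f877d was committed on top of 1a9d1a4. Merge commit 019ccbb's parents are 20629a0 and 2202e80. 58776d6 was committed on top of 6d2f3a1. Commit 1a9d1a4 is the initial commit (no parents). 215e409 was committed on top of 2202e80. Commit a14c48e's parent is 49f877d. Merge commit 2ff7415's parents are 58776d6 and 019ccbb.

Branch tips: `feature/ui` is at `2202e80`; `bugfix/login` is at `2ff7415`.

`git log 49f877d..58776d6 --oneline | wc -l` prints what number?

Reachable from 58776d6: {1a9d1a4, 215e409, 2202e80, 49f877d, 58776d6, 6d2f3a1, a14c48e}.
Reachable from 49f877d: {1a9d1a4, 49f877d}.
In 58776d6's history but not 49f877d's: {215e409, 2202e80, 58776d6, 6d2f3a1, a14c48e} — 5 commits.

5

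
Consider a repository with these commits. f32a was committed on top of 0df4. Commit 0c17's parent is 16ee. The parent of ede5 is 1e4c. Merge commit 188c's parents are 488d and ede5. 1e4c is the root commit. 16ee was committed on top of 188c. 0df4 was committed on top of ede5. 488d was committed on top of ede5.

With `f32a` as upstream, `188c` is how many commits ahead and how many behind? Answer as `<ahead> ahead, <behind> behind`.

2 ahead, 2 behind

Reachable from 188c: {188c, 1e4c, 488d, ede5}.
Reachable from f32a: {0df4, 1e4c, ede5, f32a}.
Only in 188c's history (ahead): {188c, 488d} — 2.
Only in f32a's history (behind): {0df4, f32a} — 2.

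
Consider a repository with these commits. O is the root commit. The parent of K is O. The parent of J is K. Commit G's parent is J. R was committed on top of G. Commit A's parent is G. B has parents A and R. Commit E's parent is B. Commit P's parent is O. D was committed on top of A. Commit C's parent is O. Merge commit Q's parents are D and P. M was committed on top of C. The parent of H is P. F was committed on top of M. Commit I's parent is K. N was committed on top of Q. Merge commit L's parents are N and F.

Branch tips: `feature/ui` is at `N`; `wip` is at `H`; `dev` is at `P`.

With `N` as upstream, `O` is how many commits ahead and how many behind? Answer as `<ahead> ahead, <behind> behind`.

0 ahead, 8 behind

Reachable from O: {O}.
Reachable from N: {A, D, G, J, K, N, O, P, Q}.
Only in O's history (ahead): {} — 0.
Only in N's history (behind): {A, D, G, J, K, N, P, Q} — 8.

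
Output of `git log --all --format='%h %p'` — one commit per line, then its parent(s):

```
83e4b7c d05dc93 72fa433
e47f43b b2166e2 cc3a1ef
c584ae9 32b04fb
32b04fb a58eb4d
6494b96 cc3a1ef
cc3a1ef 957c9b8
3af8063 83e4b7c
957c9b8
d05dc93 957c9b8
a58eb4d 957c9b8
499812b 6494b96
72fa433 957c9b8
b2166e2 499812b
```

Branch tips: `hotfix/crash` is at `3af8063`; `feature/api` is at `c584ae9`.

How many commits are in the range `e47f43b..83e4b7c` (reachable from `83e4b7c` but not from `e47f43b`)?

3

Reachable from 83e4b7c: {72fa433, 83e4b7c, 957c9b8, d05dc93}.
Reachable from e47f43b: {499812b, 6494b96, 957c9b8, b2166e2, cc3a1ef, e47f43b}.
In 83e4b7c's history but not e47f43b's: {72fa433, 83e4b7c, d05dc93} — 3 commits.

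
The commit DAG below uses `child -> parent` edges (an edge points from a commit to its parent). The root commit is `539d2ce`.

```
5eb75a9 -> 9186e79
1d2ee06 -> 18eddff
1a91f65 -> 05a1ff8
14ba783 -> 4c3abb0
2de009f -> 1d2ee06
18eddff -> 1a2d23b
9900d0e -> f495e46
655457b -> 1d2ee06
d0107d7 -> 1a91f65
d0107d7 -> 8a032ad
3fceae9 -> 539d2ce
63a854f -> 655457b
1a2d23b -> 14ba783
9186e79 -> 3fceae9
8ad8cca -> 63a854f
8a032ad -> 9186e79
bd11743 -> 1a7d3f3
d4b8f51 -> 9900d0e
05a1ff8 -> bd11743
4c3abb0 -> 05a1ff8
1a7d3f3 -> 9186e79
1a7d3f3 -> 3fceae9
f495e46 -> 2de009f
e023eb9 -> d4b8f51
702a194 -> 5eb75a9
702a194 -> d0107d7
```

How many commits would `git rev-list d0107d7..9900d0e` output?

Reachable from 9900d0e: {05a1ff8, 14ba783, 18eddff, 1a2d23b, 1a7d3f3, 1d2ee06, 2de009f, 3fceae9, 4c3abb0, 539d2ce, 9186e79, 9900d0e, bd11743, f495e46}.
Reachable from d0107d7: {05a1ff8, 1a7d3f3, 1a91f65, 3fceae9, 539d2ce, 8a032ad, 9186e79, bd11743, d0107d7}.
In 9900d0e's history but not d0107d7's: {14ba783, 18eddff, 1a2d23b, 1d2ee06, 2de009f, 4c3abb0, 9900d0e, f495e46} — 8 commits.

8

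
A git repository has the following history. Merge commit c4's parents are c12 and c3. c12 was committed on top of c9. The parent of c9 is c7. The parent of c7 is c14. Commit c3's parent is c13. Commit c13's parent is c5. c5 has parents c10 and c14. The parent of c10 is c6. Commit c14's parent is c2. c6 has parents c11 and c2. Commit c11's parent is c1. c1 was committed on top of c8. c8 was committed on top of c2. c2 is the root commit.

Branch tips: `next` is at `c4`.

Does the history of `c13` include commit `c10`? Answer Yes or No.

Ancestors of c13 (commits reachable by following parents): {c1, c10, c11, c13, c14, c2, c5, c6, c8}.
c10 is in that set, so it is an ancestor of c13.

Yes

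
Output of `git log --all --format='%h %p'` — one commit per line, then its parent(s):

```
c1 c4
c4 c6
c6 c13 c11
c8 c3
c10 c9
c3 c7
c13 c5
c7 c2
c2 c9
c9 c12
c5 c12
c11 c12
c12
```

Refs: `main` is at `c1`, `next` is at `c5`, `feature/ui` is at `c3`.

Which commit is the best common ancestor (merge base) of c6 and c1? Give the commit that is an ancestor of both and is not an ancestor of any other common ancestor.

c6

Ancestors of c6: {c11, c12, c13, c5, c6}.
Ancestors of c1: {c1, c11, c12, c13, c4, c5, c6}.
Common ancestors: {c11, c12, c13, c5, c6}.
Among these, c6 is not an ancestor of any other common ancestor — it is the merge base.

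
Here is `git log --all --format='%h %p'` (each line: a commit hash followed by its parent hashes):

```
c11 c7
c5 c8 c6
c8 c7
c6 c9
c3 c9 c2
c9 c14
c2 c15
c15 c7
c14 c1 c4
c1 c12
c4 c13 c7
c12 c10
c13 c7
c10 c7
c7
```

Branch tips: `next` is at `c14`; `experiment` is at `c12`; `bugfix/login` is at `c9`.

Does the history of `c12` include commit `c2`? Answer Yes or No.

No

Ancestors of c12: {c10, c12, c7}.
c2 is not in that set, so it is not an ancestor of c12.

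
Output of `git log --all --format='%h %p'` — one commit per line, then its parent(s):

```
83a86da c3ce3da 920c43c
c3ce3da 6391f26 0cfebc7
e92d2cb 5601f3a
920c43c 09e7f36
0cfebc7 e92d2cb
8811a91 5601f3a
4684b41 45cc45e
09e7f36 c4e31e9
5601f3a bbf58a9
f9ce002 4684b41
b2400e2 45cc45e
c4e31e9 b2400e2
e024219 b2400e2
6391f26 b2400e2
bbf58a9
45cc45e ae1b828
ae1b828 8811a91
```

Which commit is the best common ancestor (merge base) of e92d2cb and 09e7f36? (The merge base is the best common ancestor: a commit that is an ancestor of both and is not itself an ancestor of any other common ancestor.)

Ancestors of e92d2cb: {5601f3a, bbf58a9, e92d2cb}.
Ancestors of 09e7f36: {09e7f36, 45cc45e, 5601f3a, 8811a91, ae1b828, b2400e2, bbf58a9, c4e31e9}.
Common ancestors: {5601f3a, bbf58a9}.
Among these, 5601f3a is not an ancestor of any other common ancestor — it is the merge base.

5601f3a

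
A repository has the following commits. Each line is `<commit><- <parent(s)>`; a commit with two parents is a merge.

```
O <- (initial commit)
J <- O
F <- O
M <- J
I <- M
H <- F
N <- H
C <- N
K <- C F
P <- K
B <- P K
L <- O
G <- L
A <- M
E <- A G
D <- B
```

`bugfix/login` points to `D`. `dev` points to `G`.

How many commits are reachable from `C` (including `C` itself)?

Walking parent pointers from C: reachable set = {C, F, H, N, O}.
That is 5 commits.

5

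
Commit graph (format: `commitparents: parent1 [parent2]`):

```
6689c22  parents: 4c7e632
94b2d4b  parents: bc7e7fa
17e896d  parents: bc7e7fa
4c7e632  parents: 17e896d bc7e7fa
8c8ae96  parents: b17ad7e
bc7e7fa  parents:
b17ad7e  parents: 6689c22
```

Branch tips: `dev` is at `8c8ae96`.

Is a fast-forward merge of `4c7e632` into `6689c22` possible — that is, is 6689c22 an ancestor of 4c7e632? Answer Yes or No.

A fast-forward from 6689c22 to 4c7e632 is possible iff 6689c22 is an ancestor of 4c7e632.
Ancestors of 4c7e632: {17e896d, 4c7e632, bc7e7fa}.
6689c22 is not among them, so fast-forward is not possible.

No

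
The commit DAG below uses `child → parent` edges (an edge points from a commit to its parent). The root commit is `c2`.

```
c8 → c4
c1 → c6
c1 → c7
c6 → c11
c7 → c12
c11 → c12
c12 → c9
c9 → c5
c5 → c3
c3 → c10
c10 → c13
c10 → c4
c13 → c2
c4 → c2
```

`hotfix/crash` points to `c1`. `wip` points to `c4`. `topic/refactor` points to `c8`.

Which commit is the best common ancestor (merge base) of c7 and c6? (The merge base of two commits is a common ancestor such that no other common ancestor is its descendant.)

c12

Ancestors of c7: {c10, c12, c13, c2, c3, c4, c5, c7, c9}.
Ancestors of c6: {c10, c11, c12, c13, c2, c3, c4, c5, c6, c9}.
Common ancestors: {c10, c12, c13, c2, c3, c4, c5, c9}.
Among these, c12 is not an ancestor of any other common ancestor — it is the merge base.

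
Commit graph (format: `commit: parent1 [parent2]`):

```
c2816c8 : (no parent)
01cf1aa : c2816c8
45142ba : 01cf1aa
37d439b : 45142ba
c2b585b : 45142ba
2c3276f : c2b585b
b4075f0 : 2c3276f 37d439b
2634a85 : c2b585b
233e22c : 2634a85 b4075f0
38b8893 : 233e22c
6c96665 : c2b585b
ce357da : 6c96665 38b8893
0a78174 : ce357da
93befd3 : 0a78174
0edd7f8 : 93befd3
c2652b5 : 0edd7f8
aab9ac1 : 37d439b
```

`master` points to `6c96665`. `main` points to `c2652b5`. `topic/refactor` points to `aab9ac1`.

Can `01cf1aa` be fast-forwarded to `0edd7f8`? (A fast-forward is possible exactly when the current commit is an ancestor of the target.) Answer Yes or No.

A fast-forward from 01cf1aa to 0edd7f8 is possible iff 01cf1aa is an ancestor of 0edd7f8.
Ancestors of 0edd7f8: {01cf1aa, 0a78174, 0edd7f8, 233e22c, 2634a85, 2c3276f, 37d439b, 38b8893, 45142ba, 6c96665, 93befd3, b4075f0, c2816c8, c2b585b, ce357da}.
01cf1aa is among them, so fast-forward is possible.

Yes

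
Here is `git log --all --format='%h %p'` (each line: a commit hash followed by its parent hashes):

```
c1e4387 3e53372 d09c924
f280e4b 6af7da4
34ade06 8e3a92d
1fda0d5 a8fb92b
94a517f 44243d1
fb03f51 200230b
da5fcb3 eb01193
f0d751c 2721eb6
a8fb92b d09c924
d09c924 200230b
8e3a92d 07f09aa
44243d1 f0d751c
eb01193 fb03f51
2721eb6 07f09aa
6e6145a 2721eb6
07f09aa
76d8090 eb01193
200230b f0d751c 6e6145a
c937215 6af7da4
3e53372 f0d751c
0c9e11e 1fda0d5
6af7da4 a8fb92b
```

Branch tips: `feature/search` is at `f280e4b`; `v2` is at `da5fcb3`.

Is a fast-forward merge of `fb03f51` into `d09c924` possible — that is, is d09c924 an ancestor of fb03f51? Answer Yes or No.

No

A fast-forward from d09c924 to fb03f51 is possible iff d09c924 is an ancestor of fb03f51.
Ancestors of fb03f51: {07f09aa, 200230b, 2721eb6, 6e6145a, f0d751c, fb03f51}.
d09c924 is not among them, so fast-forward is not possible.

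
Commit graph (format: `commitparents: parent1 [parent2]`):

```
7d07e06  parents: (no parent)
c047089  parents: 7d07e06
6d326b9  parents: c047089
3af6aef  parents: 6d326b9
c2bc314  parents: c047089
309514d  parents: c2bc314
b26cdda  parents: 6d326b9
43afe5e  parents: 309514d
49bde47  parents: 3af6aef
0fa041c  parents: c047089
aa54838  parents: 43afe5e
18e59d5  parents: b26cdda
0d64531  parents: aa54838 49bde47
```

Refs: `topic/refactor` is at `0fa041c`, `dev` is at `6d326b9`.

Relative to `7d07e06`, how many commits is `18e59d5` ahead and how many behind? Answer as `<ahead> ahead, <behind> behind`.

4 ahead, 0 behind

Reachable from 18e59d5: {18e59d5, 6d326b9, 7d07e06, b26cdda, c047089}.
Reachable from 7d07e06: {7d07e06}.
Only in 18e59d5's history (ahead): {18e59d5, 6d326b9, b26cdda, c047089} — 4.
Only in 7d07e06's history (behind): {} — 0.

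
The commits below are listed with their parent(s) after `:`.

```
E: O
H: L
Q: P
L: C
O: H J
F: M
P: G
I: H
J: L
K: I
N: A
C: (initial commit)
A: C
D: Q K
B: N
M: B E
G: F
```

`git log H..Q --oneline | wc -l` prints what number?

11

Reachable from Q: {A, B, C, E, F, G, H, J, L, M, N, O, P, Q}.
Reachable from H: {C, H, L}.
In Q's history but not H's: {A, B, E, F, G, J, M, N, O, P, Q} — 11 commits.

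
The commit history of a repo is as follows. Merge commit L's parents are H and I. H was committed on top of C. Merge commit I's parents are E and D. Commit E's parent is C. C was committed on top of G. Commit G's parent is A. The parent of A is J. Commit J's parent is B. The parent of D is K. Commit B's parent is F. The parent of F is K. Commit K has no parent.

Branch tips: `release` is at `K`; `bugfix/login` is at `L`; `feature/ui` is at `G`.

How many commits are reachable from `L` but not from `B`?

Reachable from L: {A, B, C, D, E, F, G, H, I, J, K, L}.
Reachable from B: {B, F, K}.
In L's history but not B's: {A, C, D, E, G, H, I, J, L} — 9 commits.

9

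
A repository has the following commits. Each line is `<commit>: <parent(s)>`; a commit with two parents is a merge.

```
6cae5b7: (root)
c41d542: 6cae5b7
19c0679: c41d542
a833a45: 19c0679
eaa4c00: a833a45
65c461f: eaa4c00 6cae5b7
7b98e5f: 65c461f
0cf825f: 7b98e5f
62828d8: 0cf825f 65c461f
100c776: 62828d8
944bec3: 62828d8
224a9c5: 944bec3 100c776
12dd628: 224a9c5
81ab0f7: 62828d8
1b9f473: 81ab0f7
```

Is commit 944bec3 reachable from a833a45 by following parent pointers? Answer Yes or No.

No

Ancestors of a833a45: {19c0679, 6cae5b7, a833a45, c41d542}.
944bec3 is not in that set, so it is not an ancestor of a833a45.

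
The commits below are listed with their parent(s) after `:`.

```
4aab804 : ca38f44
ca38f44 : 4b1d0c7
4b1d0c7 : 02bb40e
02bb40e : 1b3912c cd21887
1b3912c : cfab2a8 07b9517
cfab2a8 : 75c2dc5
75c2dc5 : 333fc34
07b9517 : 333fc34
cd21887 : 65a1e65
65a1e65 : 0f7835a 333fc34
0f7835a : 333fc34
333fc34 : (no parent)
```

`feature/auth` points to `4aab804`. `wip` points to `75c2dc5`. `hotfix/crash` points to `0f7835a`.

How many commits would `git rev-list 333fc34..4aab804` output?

11

Reachable from 4aab804: {02bb40e, 07b9517, 0f7835a, 1b3912c, 333fc34, 4aab804, 4b1d0c7, 65a1e65, 75c2dc5, ca38f44, cd21887, cfab2a8}.
Reachable from 333fc34: {333fc34}.
In 4aab804's history but not 333fc34's: {02bb40e, 07b9517, 0f7835a, 1b3912c, 4aab804, 4b1d0c7, 65a1e65, 75c2dc5, ca38f44, cd21887, cfab2a8} — 11 commits.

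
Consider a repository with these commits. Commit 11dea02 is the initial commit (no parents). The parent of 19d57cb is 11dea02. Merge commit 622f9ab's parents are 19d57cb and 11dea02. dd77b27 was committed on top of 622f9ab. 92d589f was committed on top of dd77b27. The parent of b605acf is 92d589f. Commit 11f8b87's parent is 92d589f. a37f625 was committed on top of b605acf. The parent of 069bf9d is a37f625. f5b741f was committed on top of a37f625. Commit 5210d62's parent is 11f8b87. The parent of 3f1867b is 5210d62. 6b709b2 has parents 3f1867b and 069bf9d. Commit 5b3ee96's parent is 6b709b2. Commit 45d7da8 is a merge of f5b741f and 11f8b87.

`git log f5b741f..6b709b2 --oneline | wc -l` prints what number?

5

Reachable from 6b709b2: {069bf9d, 11dea02, 11f8b87, 19d57cb, 3f1867b, 5210d62, 622f9ab, 6b709b2, 92d589f, a37f625, b605acf, dd77b27}.
Reachable from f5b741f: {11dea02, 19d57cb, 622f9ab, 92d589f, a37f625, b605acf, dd77b27, f5b741f}.
In 6b709b2's history but not f5b741f's: {069bf9d, 11f8b87, 3f1867b, 5210d62, 6b709b2} — 5 commits.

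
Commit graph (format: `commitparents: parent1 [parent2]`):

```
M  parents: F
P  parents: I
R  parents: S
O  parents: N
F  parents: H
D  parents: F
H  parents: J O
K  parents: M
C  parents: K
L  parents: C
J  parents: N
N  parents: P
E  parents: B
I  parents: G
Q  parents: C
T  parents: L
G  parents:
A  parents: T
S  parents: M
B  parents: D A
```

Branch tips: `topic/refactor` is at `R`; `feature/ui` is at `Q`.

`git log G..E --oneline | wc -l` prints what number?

Reachable from E: {A, B, C, D, E, F, G, H, I, J, K, L, M, N, O, P, T}.
Reachable from G: {G}.
In E's history but not G's: {A, B, C, D, E, F, H, I, J, K, L, M, N, O, P, T} — 16 commits.

16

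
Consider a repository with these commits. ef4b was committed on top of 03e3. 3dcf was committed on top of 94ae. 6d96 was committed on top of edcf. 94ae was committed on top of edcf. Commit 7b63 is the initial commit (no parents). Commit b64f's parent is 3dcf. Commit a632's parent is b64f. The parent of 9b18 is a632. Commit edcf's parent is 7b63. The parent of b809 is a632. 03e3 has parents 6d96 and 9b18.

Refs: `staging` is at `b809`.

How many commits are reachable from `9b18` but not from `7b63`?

Reachable from 9b18: {3dcf, 7b63, 94ae, 9b18, a632, b64f, edcf}.
Reachable from 7b63: {7b63}.
In 9b18's history but not 7b63's: {3dcf, 94ae, 9b18, a632, b64f, edcf} — 6 commits.

6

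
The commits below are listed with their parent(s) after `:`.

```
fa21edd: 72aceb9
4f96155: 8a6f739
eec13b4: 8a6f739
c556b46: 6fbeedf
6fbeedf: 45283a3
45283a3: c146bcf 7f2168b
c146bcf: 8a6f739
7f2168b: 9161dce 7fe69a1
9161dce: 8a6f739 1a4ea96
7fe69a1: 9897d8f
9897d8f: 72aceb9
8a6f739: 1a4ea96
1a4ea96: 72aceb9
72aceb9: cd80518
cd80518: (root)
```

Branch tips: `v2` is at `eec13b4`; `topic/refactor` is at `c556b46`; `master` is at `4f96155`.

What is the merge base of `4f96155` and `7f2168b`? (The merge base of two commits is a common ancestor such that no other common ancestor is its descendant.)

8a6f739

Ancestors of 4f96155: {1a4ea96, 4f96155, 72aceb9, 8a6f739, cd80518}.
Ancestors of 7f2168b: {1a4ea96, 72aceb9, 7f2168b, 7fe69a1, 8a6f739, 9161dce, 9897d8f, cd80518}.
Common ancestors: {1a4ea96, 72aceb9, 8a6f739, cd80518}.
Among these, 8a6f739 is not an ancestor of any other common ancestor — it is the merge base.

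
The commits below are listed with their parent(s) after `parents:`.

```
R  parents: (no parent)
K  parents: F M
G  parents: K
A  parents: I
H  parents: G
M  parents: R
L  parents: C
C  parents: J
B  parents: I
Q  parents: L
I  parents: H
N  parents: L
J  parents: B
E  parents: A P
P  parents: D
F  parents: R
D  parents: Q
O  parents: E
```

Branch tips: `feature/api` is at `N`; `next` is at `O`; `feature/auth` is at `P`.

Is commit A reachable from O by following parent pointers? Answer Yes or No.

Yes

Ancestors of O (commits reachable by following parents): {A, B, C, D, E, F, G, H, I, J, K, L, M, O, P, Q, R}.
A is in that set, so it is an ancestor of O.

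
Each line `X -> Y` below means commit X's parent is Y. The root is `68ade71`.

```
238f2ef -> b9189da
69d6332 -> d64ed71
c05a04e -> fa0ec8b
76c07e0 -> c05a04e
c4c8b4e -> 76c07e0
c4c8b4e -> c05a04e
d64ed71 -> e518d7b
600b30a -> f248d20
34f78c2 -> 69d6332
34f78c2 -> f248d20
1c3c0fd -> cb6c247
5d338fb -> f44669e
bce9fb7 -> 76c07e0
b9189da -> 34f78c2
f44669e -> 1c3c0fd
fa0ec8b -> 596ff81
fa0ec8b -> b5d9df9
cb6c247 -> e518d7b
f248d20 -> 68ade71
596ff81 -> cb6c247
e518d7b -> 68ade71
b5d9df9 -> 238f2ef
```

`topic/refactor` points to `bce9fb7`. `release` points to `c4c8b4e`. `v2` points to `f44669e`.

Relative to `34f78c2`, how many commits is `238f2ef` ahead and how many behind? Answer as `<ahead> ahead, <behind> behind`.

Reachable from 238f2ef: {238f2ef, 34f78c2, 68ade71, 69d6332, b9189da, d64ed71, e518d7b, f248d20}.
Reachable from 34f78c2: {34f78c2, 68ade71, 69d6332, d64ed71, e518d7b, f248d20}.
Only in 238f2ef's history (ahead): {238f2ef, b9189da} — 2.
Only in 34f78c2's history (behind): {} — 0.

2 ahead, 0 behind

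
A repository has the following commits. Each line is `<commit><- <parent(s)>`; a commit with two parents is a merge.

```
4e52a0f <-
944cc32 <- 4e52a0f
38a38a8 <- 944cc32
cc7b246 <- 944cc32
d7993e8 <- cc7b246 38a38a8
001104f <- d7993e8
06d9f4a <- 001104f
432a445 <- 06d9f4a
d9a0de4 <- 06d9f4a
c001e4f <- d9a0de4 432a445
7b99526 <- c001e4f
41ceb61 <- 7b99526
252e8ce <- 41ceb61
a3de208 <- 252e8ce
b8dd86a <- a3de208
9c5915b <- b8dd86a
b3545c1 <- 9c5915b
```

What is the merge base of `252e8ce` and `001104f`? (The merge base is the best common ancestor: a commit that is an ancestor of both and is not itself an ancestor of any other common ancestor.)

Ancestors of 252e8ce: {001104f, 06d9f4a, 252e8ce, 38a38a8, 41ceb61, 432a445, 4e52a0f, 7b99526, 944cc32, c001e4f, cc7b246, d7993e8, d9a0de4}.
Ancestors of 001104f: {001104f, 38a38a8, 4e52a0f, 944cc32, cc7b246, d7993e8}.
Common ancestors: {001104f, 38a38a8, 4e52a0f, 944cc32, cc7b246, d7993e8}.
Among these, 001104f is not an ancestor of any other common ancestor — it is the merge base.

001104f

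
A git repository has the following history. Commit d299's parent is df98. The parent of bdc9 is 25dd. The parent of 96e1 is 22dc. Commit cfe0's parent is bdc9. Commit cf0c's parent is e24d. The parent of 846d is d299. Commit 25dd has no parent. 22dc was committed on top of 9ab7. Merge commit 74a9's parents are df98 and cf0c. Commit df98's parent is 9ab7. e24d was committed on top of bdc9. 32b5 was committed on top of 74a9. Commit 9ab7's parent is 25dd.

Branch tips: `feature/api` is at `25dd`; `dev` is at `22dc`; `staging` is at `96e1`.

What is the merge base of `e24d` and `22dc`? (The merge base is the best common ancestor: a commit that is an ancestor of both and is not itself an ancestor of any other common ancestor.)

Ancestors of e24d: {25dd, bdc9, e24d}.
Ancestors of 22dc: {22dc, 25dd, 9ab7}.
Common ancestors: {25dd}.
The only common ancestor is 25dd, so it is the merge base.

25dd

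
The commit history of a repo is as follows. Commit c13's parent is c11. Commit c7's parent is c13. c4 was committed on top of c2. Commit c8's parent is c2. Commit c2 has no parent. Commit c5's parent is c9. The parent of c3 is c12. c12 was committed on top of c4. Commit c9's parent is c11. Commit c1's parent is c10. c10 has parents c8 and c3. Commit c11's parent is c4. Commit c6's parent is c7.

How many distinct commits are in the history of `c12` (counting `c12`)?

3

Walking parent pointers from c12: reachable set = {c12, c2, c4}.
That is 3 commits.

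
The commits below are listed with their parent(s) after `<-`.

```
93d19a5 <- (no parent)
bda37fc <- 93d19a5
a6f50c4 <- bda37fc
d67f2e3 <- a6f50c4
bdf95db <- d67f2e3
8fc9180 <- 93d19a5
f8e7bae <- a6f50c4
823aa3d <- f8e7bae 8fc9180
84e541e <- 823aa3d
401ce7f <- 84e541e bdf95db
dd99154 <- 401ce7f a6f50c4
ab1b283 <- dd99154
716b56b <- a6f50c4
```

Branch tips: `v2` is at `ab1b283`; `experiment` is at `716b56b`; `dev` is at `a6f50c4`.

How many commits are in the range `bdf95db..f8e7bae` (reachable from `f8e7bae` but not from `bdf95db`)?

Reachable from f8e7bae: {93d19a5, a6f50c4, bda37fc, f8e7bae}.
Reachable from bdf95db: {93d19a5, a6f50c4, bda37fc, bdf95db, d67f2e3}.
In f8e7bae's history but not bdf95db's: {f8e7bae} — 1 commit.

1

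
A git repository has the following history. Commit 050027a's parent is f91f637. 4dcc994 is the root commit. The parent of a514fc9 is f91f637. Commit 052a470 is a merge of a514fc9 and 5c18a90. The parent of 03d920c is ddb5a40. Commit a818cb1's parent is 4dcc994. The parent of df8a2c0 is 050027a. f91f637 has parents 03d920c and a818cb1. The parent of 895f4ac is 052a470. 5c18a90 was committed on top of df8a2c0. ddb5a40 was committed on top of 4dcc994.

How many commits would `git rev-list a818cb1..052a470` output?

Reachable from 052a470: {03d920c, 050027a, 052a470, 4dcc994, 5c18a90, a514fc9, a818cb1, ddb5a40, df8a2c0, f91f637}.
Reachable from a818cb1: {4dcc994, a818cb1}.
In 052a470's history but not a818cb1's: {03d920c, 050027a, 052a470, 5c18a90, a514fc9, ddb5a40, df8a2c0, f91f637} — 8 commits.

8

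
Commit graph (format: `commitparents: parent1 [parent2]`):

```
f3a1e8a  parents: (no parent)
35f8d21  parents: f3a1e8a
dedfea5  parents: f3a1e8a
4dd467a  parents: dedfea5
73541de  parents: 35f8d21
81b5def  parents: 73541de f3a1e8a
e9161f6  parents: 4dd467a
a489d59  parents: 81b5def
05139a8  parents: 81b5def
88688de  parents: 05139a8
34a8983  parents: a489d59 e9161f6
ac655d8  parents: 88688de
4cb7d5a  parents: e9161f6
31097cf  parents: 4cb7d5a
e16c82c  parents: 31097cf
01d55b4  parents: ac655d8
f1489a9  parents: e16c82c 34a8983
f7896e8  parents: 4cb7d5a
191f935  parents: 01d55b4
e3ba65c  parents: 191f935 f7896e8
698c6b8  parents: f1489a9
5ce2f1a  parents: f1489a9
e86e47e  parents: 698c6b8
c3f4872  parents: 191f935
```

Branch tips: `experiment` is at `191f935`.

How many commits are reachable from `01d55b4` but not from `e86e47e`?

Reachable from 01d55b4: {01d55b4, 05139a8, 35f8d21, 73541de, 81b5def, 88688de, ac655d8, f3a1e8a}.
Reachable from e86e47e: {31097cf, 34a8983, 35f8d21, 4cb7d5a, 4dd467a, 698c6b8, 73541de, 81b5def, a489d59, dedfea5, e16c82c, e86e47e, e9161f6, f1489a9, f3a1e8a}.
In 01d55b4's history but not e86e47e's: {01d55b4, 05139a8, 88688de, ac655d8} — 4 commits.

4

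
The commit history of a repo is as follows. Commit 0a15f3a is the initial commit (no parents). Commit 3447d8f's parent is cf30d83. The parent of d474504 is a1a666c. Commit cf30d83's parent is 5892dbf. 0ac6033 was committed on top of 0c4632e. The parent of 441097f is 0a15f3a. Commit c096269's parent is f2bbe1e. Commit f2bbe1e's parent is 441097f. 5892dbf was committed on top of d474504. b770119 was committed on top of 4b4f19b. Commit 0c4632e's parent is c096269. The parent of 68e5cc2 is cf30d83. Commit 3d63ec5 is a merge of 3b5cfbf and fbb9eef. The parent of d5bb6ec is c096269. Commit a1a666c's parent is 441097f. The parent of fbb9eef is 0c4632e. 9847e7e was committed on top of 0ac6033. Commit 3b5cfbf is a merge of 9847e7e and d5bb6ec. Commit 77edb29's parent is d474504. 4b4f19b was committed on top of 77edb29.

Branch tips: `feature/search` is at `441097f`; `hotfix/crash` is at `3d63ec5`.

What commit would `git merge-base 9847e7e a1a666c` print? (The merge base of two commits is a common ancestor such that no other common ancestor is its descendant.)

441097f

Ancestors of 9847e7e: {0a15f3a, 0ac6033, 0c4632e, 441097f, 9847e7e, c096269, f2bbe1e}.
Ancestors of a1a666c: {0a15f3a, 441097f, a1a666c}.
Common ancestors: {0a15f3a, 441097f}.
Among these, 441097f is not an ancestor of any other common ancestor — it is the merge base.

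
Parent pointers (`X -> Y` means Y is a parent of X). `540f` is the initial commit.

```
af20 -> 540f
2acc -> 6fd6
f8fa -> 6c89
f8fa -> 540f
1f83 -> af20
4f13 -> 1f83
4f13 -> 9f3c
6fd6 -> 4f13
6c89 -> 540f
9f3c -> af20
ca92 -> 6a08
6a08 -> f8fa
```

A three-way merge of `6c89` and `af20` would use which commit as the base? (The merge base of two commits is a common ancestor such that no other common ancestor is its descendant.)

540f

Ancestors of 6c89: {540f, 6c89}.
Ancestors of af20: {540f, af20}.
Common ancestors: {540f}.
The only common ancestor is 540f, so it is the merge base.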